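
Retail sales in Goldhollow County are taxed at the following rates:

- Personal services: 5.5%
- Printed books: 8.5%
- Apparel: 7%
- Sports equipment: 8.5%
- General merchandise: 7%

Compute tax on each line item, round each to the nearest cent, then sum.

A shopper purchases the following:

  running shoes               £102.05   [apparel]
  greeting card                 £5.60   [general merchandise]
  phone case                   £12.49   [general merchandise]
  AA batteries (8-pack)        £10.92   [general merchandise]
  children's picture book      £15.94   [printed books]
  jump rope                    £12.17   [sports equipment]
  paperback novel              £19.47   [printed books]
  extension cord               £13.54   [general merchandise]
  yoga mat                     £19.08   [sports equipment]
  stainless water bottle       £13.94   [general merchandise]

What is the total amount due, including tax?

£241.94

Running shoes £102.05: apparel → 7% → £7.14
Greeting card £5.60: general merchandise → 7% → £0.39
Phone case £12.49: general merchandise → 7% → £0.87
AA batteries (8-pack) £10.92: general merchandise → 7% → £0.76
Children's picture book £15.94: printed books → 8.5% → £1.35
Jump rope £12.17: sports equipment → 8.5% → £1.03
Paperback novel £19.47: printed books → 8.5% → £1.65
Extension cord £13.54: general merchandise → 7% → £0.95
Yoga mat £19.08: sports equipment → 8.5% → £1.62
Stainless water bottle £13.94: general merchandise → 7% → £0.98
Subtotal = £225.20; tax = £16.74; total due = £241.94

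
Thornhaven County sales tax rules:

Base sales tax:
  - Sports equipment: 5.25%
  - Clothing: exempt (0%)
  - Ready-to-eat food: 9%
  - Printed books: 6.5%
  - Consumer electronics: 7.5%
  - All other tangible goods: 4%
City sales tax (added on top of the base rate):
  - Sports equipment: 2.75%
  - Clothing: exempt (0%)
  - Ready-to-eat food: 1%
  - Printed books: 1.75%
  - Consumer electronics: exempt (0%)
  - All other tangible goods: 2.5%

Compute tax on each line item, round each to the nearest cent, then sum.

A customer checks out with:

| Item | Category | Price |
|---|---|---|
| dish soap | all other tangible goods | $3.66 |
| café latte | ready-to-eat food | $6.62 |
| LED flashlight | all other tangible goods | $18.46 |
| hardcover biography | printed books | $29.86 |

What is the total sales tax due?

Dish soap $3.66: all other tangible goods → 4% + 2.5% city = 6.5% → $0.24
Café latte $6.62: ready-to-eat food → 9% + 1% city = 10% → $0.66
LED flashlight $18.46: all other tangible goods → 4% + 2.5% city = 6.5% → $1.20
Hardcover biography $29.86: printed books → 6.5% + 1.75% city = 8.25% → $2.46
Total tax = $0.24 + $0.66 + $1.20 + $2.46 = $4.56

$4.56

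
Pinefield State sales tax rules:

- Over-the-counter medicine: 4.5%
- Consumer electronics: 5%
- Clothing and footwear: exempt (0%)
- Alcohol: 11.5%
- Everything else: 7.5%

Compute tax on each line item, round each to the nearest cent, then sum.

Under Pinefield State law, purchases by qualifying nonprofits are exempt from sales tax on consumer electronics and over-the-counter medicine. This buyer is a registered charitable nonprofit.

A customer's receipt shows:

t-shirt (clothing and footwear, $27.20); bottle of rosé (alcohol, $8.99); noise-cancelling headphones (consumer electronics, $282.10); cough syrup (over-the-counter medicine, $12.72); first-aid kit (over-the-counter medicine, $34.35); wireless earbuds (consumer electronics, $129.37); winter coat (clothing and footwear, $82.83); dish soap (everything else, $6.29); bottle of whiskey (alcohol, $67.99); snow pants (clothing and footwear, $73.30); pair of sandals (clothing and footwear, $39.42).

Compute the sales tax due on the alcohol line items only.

$8.85

Bottle of rosé $8.99: alcohol → 11.5% → $1.03
Bottle of whiskey $67.99: alcohol → 11.5% → $7.82
Tax on alcohol = $1.03 + $7.82 = $8.85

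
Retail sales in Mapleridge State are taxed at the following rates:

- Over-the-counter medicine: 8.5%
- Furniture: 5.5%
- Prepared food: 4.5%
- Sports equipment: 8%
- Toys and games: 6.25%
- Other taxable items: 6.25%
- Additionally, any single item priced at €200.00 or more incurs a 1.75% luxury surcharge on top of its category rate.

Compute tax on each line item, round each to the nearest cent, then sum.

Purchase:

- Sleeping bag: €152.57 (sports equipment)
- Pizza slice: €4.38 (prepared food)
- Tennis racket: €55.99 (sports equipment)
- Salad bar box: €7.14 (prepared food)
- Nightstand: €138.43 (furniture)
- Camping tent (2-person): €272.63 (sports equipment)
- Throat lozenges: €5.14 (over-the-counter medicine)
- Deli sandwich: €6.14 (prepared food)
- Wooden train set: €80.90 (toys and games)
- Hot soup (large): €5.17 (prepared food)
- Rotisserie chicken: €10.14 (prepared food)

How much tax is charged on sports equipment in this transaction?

€43.27

Sleeping bag €152.57: sports equipment → 8% → €12.21
Tennis racket €55.99: sports equipment → 8% → €4.48
Camping tent (2-person) €272.63: sports equipment → 8% + 1.75% surcharge = 9.75% → €26.58
Tax on sports equipment = €12.21 + €4.48 + €26.58 = €43.27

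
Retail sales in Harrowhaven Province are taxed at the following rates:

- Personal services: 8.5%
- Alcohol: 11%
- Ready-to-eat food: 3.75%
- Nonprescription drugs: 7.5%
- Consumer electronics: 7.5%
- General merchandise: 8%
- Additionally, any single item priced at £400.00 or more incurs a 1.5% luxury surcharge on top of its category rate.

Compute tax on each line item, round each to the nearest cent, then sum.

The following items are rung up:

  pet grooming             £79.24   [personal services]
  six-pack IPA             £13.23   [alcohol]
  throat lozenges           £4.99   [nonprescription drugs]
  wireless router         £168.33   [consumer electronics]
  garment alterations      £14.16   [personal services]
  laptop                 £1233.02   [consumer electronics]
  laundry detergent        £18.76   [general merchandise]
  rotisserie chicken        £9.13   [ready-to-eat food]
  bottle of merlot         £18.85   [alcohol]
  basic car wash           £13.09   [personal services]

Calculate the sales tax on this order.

Pet grooming £79.24: personal services → 8.5% → £6.74
Six-pack IPA £13.23: alcohol → 11% → £1.46
Throat lozenges £4.99: nonprescription drugs → 7.5% → £0.37
Wireless router £168.33: consumer electronics → 7.5% → £12.62
Garment alterations £14.16: personal services → 8.5% → £1.20
Laptop £1233.02: consumer electronics → 7.5% + 1.5% surcharge = 9% → £110.97
Laundry detergent £18.76: general merchandise → 8% → £1.50
Rotisserie chicken £9.13: ready-to-eat food → 3.75% → £0.34
Bottle of merlot £18.85: alcohol → 11% → £2.07
Basic car wash £13.09: personal services → 8.5% → £1.11
Total tax = £6.74 + £1.46 + £0.37 + £12.62 + £1.20 + £110.97 + £1.50 + £0.34 + £2.07 + £1.11 = £138.38

£138.38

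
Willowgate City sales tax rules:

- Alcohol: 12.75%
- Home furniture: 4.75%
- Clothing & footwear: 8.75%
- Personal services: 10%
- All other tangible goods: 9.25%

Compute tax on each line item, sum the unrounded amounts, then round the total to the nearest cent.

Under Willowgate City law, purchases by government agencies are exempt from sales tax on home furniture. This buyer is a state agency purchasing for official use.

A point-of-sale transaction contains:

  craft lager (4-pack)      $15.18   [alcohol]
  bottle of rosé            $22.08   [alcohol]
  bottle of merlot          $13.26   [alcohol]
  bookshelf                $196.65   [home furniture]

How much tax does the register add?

$6.44

Craft lager (4-pack) $15.18: alcohol → 12.75% → $1.93545
Bottle of rosé $22.08: alcohol → 12.75% → $2.8152
Bottle of merlot $13.26: alcohol → 12.75% → $1.69065
Bookshelf $196.65: home furniture, buyer-exempt → 0% → $0.00
Unrounded tax sum = $6.4413 → $6.44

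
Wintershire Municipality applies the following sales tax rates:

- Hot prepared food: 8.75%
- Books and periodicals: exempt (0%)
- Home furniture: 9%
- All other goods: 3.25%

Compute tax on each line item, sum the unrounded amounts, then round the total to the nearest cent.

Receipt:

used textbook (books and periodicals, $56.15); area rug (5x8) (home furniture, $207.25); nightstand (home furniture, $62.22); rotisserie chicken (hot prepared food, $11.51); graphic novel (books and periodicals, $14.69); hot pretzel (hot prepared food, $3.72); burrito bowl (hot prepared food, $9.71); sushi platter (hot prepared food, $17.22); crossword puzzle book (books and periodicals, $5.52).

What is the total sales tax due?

$27.94

Used textbook $56.15: books and periodicals → 0% → $0.00
Area rug (5x8) $207.25: home furniture → 9% → $18.6525
Nightstand $62.22: home furniture → 9% → $5.5998
Rotisserie chicken $11.51: hot prepared food → 8.75% → $1.007125
Graphic novel $14.69: books and periodicals → 0% → $0.00
Hot pretzel $3.72: hot prepared food → 8.75% → $0.3255
Burrito bowl $9.71: hot prepared food → 8.75% → $0.849625
Sushi platter $17.22: hot prepared food → 8.75% → $1.50675
Crossword puzzle book $5.52: books and periodicals → 0% → $0.00
Unrounded tax sum = $27.9413 → $27.94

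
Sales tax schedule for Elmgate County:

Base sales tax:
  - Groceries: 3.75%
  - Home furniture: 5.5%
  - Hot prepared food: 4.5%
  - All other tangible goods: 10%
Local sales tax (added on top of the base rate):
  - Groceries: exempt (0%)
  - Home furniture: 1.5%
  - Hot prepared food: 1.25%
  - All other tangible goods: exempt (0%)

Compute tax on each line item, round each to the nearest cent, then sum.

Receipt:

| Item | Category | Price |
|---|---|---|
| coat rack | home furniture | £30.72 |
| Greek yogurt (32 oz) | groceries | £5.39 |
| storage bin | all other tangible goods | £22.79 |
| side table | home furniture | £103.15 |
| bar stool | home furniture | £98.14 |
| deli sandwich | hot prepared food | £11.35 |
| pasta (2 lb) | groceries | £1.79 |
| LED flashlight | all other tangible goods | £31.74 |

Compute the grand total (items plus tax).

£327.68

Coat rack £30.72: home furniture → 5.5% + 1.5% local = 7% → £2.15
Greek yogurt (32 oz) £5.39: groceries → 3.75% + 0% local = 3.75% → £0.20
Storage bin £22.79: all other tangible goods → 10% + 0% local = 10% → £2.28
Side table £103.15: home furniture → 5.5% + 1.5% local = 7% → £7.22
Bar stool £98.14: home furniture → 5.5% + 1.5% local = 7% → £6.87
Deli sandwich £11.35: hot prepared food → 4.5% + 1.25% local = 5.75% → £0.65
Pasta (2 lb) £1.79: groceries → 3.75% + 0% local = 3.75% → £0.07
LED flashlight £31.74: all other tangible goods → 10% + 0% local = 10% → £3.17
Subtotal = £305.07; tax = £22.61; total due = £327.68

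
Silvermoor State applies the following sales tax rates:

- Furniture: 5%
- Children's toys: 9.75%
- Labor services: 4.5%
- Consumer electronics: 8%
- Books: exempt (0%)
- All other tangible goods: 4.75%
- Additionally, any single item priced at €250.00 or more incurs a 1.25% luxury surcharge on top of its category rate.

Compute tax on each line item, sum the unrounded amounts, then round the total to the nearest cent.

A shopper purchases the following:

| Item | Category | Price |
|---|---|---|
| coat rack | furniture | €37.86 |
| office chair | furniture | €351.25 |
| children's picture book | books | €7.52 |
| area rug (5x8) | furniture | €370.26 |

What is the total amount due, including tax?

Coat rack €37.86: furniture → 5% → €1.893
Office chair €351.25: furniture → 5% + 1.25% surcharge = 6.25% → €21.953125
Children's picture book €7.52: books → 0% → €0.00
Area rug (5x8) €370.26: furniture → 5% + 1.25% surcharge = 6.25% → €23.14125
Subtotal = €766.89; unrounded tax = €46.987375 → €46.99; total due = €813.88

€813.88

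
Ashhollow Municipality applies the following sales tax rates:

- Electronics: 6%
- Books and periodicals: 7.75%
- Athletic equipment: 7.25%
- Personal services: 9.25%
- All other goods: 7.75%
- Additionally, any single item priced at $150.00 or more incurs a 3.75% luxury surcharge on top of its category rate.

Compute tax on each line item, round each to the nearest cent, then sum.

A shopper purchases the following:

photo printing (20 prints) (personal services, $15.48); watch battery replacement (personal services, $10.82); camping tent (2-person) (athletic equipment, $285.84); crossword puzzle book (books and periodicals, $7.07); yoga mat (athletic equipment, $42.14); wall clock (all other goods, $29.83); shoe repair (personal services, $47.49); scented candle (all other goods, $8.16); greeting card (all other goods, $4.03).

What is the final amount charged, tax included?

$495.98

Photo printing (20 prints) $15.48: personal services → 9.25% → $1.43
Watch battery replacement $10.82: personal services → 9.25% → $1.00
Camping tent (2-person) $285.84: athletic equipment → 7.25% + 3.75% surcharge = 11% → $31.44
Crossword puzzle book $7.07: books and periodicals → 7.75% → $0.55
Yoga mat $42.14: athletic equipment → 7.25% → $3.06
Wall clock $29.83: all other goods → 7.75% → $2.31
Shoe repair $47.49: personal services → 9.25% → $4.39
Scented candle $8.16: all other goods → 7.75% → $0.63
Greeting card $4.03: all other goods → 7.75% → $0.31
Subtotal = $450.86; tax = $45.12; total due = $495.98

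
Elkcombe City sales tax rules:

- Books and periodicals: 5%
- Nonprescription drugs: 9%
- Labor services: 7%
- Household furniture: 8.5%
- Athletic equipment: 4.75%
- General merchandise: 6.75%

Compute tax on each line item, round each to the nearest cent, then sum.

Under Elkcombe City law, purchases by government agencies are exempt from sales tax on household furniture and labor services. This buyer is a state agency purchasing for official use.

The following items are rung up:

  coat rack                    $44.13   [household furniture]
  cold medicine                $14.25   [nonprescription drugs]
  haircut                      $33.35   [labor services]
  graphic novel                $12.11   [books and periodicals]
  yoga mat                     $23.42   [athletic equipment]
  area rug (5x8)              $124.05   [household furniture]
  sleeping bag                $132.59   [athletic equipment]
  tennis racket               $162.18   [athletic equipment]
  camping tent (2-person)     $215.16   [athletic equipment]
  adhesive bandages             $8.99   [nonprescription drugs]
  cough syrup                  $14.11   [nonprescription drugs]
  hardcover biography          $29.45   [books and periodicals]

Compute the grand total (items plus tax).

$844.56

Coat rack $44.13: household furniture, buyer-exempt → 0% → $0.00
Cold medicine $14.25: nonprescription drugs → 9% → $1.28
Haircut $33.35: labor services, buyer-exempt → 0% → $0.00
Graphic novel $12.11: books and periodicals → 5% → $0.61
Yoga mat $23.42: athletic equipment → 4.75% → $1.11
Area rug (5x8) $124.05: household furniture, buyer-exempt → 0% → $0.00
Sleeping bag $132.59: athletic equipment → 4.75% → $6.30
Tennis racket $162.18: athletic equipment → 4.75% → $7.70
Camping tent (2-person) $215.16: athletic equipment → 4.75% → $10.22
Adhesive bandages $8.99: nonprescription drugs → 9% → $0.81
Cough syrup $14.11: nonprescription drugs → 9% → $1.27
Hardcover biography $29.45: books and periodicals → 5% → $1.47
Subtotal = $813.79; tax = $30.77; total due = $844.56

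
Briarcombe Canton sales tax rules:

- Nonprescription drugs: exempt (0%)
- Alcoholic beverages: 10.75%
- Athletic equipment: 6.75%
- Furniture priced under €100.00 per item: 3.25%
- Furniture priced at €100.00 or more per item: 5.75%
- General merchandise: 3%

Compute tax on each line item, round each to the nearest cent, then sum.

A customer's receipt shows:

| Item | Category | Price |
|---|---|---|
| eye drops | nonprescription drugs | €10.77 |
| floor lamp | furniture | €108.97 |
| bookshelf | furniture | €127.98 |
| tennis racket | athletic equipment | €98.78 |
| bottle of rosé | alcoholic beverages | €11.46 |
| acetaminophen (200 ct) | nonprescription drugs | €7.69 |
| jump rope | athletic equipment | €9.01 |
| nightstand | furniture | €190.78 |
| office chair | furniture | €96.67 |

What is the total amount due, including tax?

Eye drops €10.77: nonprescription drugs → 0% → €0.00
Floor lamp €108.97: furniture, €100.00 or more → 5.75% → €6.27
Bookshelf €127.98: furniture, €100.00 or more → 5.75% → €7.36
Tennis racket €98.78: athletic equipment → 6.75% → €6.67
Bottle of rosé €11.46: alcoholic beverages → 10.75% → €1.23
Acetaminophen (200 ct) €7.69: nonprescription drugs → 0% → €0.00
Jump rope €9.01: athletic equipment → 6.75% → €0.61
Nightstand €190.78: furniture, €100.00 or more → 5.75% → €10.97
Office chair €96.67: furniture, under €100.00 → 3.25% → €3.14
Subtotal = €662.11; tax = €36.25; total due = €698.36

€698.36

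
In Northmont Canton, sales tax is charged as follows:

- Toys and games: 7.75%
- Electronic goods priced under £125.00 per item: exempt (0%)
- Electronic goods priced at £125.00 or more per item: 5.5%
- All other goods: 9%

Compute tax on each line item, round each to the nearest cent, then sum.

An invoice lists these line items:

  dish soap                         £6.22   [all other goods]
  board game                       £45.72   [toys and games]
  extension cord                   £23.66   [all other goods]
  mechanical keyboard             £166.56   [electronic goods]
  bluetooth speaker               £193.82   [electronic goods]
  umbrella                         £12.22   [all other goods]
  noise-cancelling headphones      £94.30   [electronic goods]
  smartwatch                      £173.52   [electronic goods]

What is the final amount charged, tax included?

Dish soap £6.22: all other goods → 9% → £0.56
Board game £45.72: toys and games → 7.75% → £3.54
Extension cord £23.66: all other goods → 9% → £2.13
Mechanical keyboard £166.56: electronic goods, £125.00 or more → 5.5% → £9.16
Bluetooth speaker £193.82: electronic goods, £125.00 or more → 5.5% → £10.66
Umbrella £12.22: all other goods → 9% → £1.10
Noise-cancelling headphones £94.30: electronic goods, under £125.00 → 0% → £0.00
Smartwatch £173.52: electronic goods, £125.00 or more → 5.5% → £9.54
Subtotal = £716.02; tax = £36.69; total due = £752.71

£752.71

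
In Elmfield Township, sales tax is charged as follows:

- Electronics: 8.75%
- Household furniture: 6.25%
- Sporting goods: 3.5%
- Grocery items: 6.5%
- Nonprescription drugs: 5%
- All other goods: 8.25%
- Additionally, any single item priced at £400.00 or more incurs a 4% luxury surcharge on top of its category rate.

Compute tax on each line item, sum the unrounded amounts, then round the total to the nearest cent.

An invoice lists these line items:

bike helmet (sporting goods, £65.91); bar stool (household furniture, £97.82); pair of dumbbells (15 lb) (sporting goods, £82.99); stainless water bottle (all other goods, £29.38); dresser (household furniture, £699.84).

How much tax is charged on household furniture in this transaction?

£77.85

Bar stool £97.82: household furniture → 6.25% → £6.11375
Dresser £699.84: household furniture → 6.25% + 4% surcharge = 10.25% → £71.7336
Tax on household furniture: unrounded sum = £77.84735 → £77.85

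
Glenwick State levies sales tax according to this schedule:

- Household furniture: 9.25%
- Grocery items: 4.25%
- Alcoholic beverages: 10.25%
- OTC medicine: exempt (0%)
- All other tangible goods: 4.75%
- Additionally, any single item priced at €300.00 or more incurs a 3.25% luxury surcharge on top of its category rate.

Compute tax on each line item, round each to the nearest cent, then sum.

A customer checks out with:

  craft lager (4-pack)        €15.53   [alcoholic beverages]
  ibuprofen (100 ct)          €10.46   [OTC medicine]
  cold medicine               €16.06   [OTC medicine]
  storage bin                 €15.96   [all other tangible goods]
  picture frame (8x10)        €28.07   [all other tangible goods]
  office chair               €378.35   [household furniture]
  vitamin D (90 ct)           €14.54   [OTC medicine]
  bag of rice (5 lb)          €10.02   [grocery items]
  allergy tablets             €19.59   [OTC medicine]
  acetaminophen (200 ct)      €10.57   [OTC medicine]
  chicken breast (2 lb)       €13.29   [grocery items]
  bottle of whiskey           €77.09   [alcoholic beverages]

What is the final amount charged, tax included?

Craft lager (4-pack) €15.53: alcoholic beverages → 10.25% → €1.59
Ibuprofen (100 ct) €10.46: OTC medicine → 0% → €0.00
Cold medicine €16.06: OTC medicine → 0% → €0.00
Storage bin €15.96: all other tangible goods → 4.75% → €0.76
Picture frame (8x10) €28.07: all other tangible goods → 4.75% → €1.33
Office chair €378.35: household furniture → 9.25% + 3.25% surcharge = 12.5% → €47.29
Vitamin D (90 ct) €14.54: OTC medicine → 0% → €0.00
Bag of rice (5 lb) €10.02: grocery items → 4.25% → €0.43
Allergy tablets €19.59: OTC medicine → 0% → €0.00
Acetaminophen (200 ct) €10.57: OTC medicine → 0% → €0.00
Chicken breast (2 lb) €13.29: grocery items → 4.25% → €0.56
Bottle of whiskey €77.09: alcoholic beverages → 10.25% → €7.90
Subtotal = €609.53; tax = €59.86; total due = €669.39

€669.39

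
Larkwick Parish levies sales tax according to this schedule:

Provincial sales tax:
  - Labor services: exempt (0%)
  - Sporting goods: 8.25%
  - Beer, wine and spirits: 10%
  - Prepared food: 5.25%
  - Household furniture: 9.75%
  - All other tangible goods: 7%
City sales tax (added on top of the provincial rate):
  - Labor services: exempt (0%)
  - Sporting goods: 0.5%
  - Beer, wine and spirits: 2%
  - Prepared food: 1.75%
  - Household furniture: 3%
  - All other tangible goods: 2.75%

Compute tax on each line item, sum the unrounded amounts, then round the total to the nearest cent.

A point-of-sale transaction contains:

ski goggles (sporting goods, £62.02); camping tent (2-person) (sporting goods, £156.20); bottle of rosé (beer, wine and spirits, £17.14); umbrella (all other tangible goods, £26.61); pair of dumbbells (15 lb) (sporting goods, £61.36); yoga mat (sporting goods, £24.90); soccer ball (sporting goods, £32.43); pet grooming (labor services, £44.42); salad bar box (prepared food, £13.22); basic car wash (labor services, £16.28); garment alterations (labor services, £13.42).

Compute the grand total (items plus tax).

£503.06

Ski goggles £62.02: sporting goods → 8.25% + 0.5% city = 8.75% → £5.42675
Camping tent (2-person) £156.20: sporting goods → 8.25% + 0.5% city = 8.75% → £13.6675
Bottle of rosé £17.14: beer, wine and spirits → 10% + 2% city = 12% → £2.0568
Umbrella £26.61: all other tangible goods → 7% + 2.75% city = 9.75% → £2.594475
Pair of dumbbells (15 lb) £61.36: sporting goods → 8.25% + 0.5% city = 8.75% → £5.369
Yoga mat £24.90: sporting goods → 8.25% + 0.5% city = 8.75% → £2.17875
Soccer ball £32.43: sporting goods → 8.25% + 0.5% city = 8.75% → £2.837625
Pet grooming £44.42: labor services → 0% + 0% city = 0% → £0.00
Salad bar box £13.22: prepared food → 5.25% + 1.75% city = 7% → £0.9254
Basic car wash £16.28: labor services → 0% + 0% city = 0% → £0.00
Garment alterations £13.42: labor services → 0% + 0% city = 0% → £0.00
Subtotal = £468.00; unrounded tax = £35.0563 → £35.06; total due = £503.06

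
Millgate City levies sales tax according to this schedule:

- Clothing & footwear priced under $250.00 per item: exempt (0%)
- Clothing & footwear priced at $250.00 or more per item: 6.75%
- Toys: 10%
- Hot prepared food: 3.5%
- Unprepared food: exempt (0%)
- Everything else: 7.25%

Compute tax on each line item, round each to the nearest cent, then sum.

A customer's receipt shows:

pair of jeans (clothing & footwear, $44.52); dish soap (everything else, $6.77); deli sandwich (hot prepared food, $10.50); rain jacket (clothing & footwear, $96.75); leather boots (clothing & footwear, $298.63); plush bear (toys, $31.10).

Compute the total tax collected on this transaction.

Pair of jeans $44.52: clothing & footwear, under $250.00 → 0% → $0.00
Dish soap $6.77: everything else → 7.25% → $0.49
Deli sandwich $10.50: hot prepared food → 3.5% → $0.37
Rain jacket $96.75: clothing & footwear, under $250.00 → 0% → $0.00
Leather boots $298.63: clothing & footwear, $250.00 or more → 6.75% → $20.16
Plush bear $31.10: toys → 10% → $3.11
Total tax = $0.49 + $0.37 + $20.16 + $3.11 = $24.13

$24.13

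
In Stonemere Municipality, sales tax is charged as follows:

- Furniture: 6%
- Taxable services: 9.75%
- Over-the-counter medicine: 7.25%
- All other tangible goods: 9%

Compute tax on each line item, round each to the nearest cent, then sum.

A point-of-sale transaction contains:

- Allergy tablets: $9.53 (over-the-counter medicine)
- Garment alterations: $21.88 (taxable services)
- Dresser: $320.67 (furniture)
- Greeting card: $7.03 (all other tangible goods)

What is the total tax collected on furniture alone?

Dresser $320.67: furniture → 6% → $19.24
Tax on furniture = $19.24

$19.24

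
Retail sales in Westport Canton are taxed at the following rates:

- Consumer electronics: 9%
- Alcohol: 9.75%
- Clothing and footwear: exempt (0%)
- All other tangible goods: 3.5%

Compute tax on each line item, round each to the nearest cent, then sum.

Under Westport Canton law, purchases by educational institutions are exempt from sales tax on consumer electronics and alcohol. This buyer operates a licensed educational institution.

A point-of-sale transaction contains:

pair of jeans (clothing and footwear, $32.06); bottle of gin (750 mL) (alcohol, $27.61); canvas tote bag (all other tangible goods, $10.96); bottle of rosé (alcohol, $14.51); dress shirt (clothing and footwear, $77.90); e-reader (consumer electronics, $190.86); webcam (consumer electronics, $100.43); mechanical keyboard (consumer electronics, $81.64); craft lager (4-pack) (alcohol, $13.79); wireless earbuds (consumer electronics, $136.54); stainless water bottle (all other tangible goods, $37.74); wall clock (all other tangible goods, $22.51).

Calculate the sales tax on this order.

$2.49

Pair of jeans $32.06: clothing and footwear → 0% → $0.00
Bottle of gin (750 mL) $27.61: alcohol, buyer-exempt → 0% → $0.00
Canvas tote bag $10.96: all other tangible goods → 3.5% → $0.38
Bottle of rosé $14.51: alcohol, buyer-exempt → 0% → $0.00
Dress shirt $77.90: clothing and footwear → 0% → $0.00
E-reader $190.86: consumer electronics, buyer-exempt → 0% → $0.00
Webcam $100.43: consumer electronics, buyer-exempt → 0% → $0.00
Mechanical keyboard $81.64: consumer electronics, buyer-exempt → 0% → $0.00
Craft lager (4-pack) $13.79: alcohol, buyer-exempt → 0% → $0.00
Wireless earbuds $136.54: consumer electronics, buyer-exempt → 0% → $0.00
Stainless water bottle $37.74: all other tangible goods → 3.5% → $1.32
Wall clock $22.51: all other tangible goods → 3.5% → $0.79
Total tax = $0.38 + $1.32 + $0.79 = $2.49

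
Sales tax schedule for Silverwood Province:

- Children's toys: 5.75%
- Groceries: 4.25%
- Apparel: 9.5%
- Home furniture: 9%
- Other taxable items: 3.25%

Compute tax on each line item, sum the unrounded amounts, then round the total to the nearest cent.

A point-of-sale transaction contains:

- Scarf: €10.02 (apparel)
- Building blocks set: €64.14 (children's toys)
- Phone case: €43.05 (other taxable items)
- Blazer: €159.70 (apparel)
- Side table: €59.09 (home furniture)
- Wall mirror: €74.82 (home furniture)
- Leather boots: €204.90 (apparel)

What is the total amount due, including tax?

€668.45

Scarf €10.02: apparel → 9.5% → €0.9519
Building blocks set €64.14: children's toys → 5.75% → €3.68805
Phone case €43.05: other taxable items → 3.25% → €1.399125
Blazer €159.70: apparel → 9.5% → €15.1715
Side table €59.09: home furniture → 9% → €5.3181
Wall mirror €74.82: home furniture → 9% → €6.7338
Leather boots €204.90: apparel → 9.5% → €19.4655
Subtotal = €615.72; unrounded tax = €52.727975 → €52.73; total due = €668.45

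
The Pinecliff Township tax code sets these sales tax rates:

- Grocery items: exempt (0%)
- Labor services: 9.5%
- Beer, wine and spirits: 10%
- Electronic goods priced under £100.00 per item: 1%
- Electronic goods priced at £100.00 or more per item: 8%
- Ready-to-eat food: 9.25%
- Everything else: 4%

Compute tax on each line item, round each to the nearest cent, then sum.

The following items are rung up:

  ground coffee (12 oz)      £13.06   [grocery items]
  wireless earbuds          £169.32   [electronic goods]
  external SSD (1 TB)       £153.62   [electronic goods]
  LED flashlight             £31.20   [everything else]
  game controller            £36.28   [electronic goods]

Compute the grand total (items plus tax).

£430.93

Ground coffee (12 oz) £13.06: grocery items → 0% → £0.00
Wireless earbuds £169.32: electronic goods, £100.00 or more → 8% → £13.55
External SSD (1 TB) £153.62: electronic goods, £100.00 or more → 8% → £12.29
LED flashlight £31.20: everything else → 4% → £1.25
Game controller £36.28: electronic goods, under £100.00 → 1% → £0.36
Subtotal = £403.48; tax = £27.45; total due = £430.93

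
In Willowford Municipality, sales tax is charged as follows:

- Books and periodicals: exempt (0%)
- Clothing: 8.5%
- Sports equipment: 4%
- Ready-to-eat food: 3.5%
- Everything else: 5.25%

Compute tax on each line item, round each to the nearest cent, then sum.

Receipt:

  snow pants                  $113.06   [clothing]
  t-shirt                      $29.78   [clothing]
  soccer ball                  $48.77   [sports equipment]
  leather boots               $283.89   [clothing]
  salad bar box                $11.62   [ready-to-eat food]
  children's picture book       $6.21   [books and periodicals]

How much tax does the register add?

$38.63

Snow pants $113.06: clothing → 8.5% → $9.61
T-shirt $29.78: clothing → 8.5% → $2.53
Soccer ball $48.77: sports equipment → 4% → $1.95
Leather boots $283.89: clothing → 8.5% → $24.13
Salad bar box $11.62: ready-to-eat food → 3.5% → $0.41
Children's picture book $6.21: books and periodicals → 0% → $0.00
Total tax = $9.61 + $2.53 + $1.95 + $24.13 + $0.41 = $38.63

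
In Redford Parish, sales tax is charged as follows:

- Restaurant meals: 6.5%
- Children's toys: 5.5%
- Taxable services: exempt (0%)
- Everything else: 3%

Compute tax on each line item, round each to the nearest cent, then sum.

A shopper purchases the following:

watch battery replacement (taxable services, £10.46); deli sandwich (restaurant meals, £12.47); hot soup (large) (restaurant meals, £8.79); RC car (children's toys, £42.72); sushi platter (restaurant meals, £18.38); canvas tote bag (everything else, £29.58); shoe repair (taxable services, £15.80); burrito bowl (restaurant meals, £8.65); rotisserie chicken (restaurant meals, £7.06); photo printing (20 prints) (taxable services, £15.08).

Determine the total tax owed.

Watch battery replacement £10.46: taxable services → 0% → £0.00
Deli sandwich £12.47: restaurant meals → 6.5% → £0.81
Hot soup (large) £8.79: restaurant meals → 6.5% → £0.57
RC car £42.72: children's toys → 5.5% → £2.35
Sushi platter £18.38: restaurant meals → 6.5% → £1.19
Canvas tote bag £29.58: everything else → 3% → £0.89
Shoe repair £15.80: taxable services → 0% → £0.00
Burrito bowl £8.65: restaurant meals → 6.5% → £0.56
Rotisserie chicken £7.06: restaurant meals → 6.5% → £0.46
Photo printing (20 prints) £15.08: taxable services → 0% → £0.00
Total tax = £0.81 + £0.57 + £2.35 + £1.19 + £0.89 + £0.56 + £0.46 = £6.83

£6.83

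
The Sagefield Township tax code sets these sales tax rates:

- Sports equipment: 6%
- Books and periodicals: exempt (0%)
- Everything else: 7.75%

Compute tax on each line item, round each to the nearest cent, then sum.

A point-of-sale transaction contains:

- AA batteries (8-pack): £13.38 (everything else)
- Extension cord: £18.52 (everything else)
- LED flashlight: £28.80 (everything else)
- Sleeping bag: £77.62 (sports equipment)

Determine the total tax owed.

AA batteries (8-pack) £13.38: everything else → 7.75% → £1.04
Extension cord £18.52: everything else → 7.75% → £1.44
LED flashlight £28.80: everything else → 7.75% → £2.23
Sleeping bag £77.62: sports equipment → 6% → £4.66
Total tax = £1.04 + £1.44 + £2.23 + £4.66 = £9.37

£9.37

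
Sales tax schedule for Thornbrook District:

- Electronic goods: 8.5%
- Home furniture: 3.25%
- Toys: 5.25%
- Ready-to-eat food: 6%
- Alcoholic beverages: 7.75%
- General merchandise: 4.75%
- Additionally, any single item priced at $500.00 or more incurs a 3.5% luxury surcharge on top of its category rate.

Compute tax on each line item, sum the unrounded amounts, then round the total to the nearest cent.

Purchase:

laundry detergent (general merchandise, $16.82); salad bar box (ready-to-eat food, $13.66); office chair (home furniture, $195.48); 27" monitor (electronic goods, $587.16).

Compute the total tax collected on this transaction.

$78.43

Laundry detergent $16.82: general merchandise → 4.75% → $0.79895
Salad bar box $13.66: ready-to-eat food → 6% → $0.8196
Office chair $195.48: home furniture → 3.25% → $6.3531
27" monitor $587.16: electronic goods → 8.5% + 3.5% surcharge = 12% → $70.4592
Unrounded tax sum = $78.43085 → $78.43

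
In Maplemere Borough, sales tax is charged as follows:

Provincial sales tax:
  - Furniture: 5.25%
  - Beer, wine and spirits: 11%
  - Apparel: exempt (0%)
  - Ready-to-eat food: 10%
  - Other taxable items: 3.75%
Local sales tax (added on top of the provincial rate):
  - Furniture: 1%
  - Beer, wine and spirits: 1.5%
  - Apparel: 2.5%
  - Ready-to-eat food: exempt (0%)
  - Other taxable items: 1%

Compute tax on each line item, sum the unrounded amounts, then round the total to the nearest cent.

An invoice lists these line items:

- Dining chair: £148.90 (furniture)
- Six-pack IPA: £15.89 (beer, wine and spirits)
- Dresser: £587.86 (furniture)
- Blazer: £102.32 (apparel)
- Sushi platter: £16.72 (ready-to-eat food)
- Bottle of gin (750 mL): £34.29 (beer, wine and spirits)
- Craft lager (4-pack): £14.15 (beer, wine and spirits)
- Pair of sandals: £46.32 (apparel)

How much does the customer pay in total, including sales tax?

£1025.93

Dining chair £148.90: furniture → 5.25% + 1% local = 6.25% → £9.30625
Six-pack IPA £15.89: beer, wine and spirits → 11% + 1.5% local = 12.5% → £1.98625
Dresser £587.86: furniture → 5.25% + 1% local = 6.25% → £36.74125
Blazer £102.32: apparel → 0% + 2.5% local = 2.5% → £2.558
Sushi platter £16.72: ready-to-eat food → 10% + 0% local = 10% → £1.672
Bottle of gin (750 mL) £34.29: beer, wine and spirits → 11% + 1.5% local = 12.5% → £4.28625
Craft lager (4-pack) £14.15: beer, wine and spirits → 11% + 1.5% local = 12.5% → £1.76875
Pair of sandals £46.32: apparel → 0% + 2.5% local = 2.5% → £1.158
Subtotal = £966.45; unrounded tax = £59.47675 → £59.48; total due = £1025.93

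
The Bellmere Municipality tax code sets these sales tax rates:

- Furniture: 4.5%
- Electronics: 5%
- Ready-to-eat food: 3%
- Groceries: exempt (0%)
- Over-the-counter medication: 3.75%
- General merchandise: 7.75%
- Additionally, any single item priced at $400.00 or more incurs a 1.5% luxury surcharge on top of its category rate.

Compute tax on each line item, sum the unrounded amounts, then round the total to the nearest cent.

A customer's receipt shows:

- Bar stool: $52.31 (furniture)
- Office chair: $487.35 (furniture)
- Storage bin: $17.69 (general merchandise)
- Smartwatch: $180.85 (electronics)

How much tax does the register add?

Bar stool $52.31: furniture → 4.5% → $2.35395
Office chair $487.35: furniture → 4.5% + 1.5% surcharge = 6% → $29.241
Storage bin $17.69: general merchandise → 7.75% → $1.370975
Smartwatch $180.85: electronics → 5% → $9.0425
Unrounded tax sum = $42.008425 → $42.01

$42.01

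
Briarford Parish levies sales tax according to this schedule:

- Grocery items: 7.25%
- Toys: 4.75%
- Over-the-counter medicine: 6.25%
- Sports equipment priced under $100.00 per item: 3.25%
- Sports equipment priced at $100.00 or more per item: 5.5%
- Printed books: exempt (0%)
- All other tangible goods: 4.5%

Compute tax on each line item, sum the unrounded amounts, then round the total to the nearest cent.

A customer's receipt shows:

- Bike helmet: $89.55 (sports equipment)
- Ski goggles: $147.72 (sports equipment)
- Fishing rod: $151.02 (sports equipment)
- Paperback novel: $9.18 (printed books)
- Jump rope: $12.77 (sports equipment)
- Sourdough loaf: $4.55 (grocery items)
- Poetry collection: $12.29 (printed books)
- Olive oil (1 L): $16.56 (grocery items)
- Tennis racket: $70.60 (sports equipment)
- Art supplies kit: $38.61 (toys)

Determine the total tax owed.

Bike helmet $89.55: sports equipment, under $100.00 → 3.25% → $2.910375
Ski goggles $147.72: sports equipment, $100.00 or more → 5.5% → $8.1246
Fishing rod $151.02: sports equipment, $100.00 or more → 5.5% → $8.3061
Paperback novel $9.18: printed books → 0% → $0.00
Jump rope $12.77: sports equipment, under $100.00 → 3.25% → $0.415025
Sourdough loaf $4.55: grocery items → 7.25% → $0.329875
Poetry collection $12.29: printed books → 0% → $0.00
Olive oil (1 L) $16.56: grocery items → 7.25% → $1.2006
Tennis racket $70.60: sports equipment, under $100.00 → 3.25% → $2.2945
Art supplies kit $38.61: toys → 4.75% → $1.833975
Unrounded tax sum = $25.41505 → $25.42

$25.42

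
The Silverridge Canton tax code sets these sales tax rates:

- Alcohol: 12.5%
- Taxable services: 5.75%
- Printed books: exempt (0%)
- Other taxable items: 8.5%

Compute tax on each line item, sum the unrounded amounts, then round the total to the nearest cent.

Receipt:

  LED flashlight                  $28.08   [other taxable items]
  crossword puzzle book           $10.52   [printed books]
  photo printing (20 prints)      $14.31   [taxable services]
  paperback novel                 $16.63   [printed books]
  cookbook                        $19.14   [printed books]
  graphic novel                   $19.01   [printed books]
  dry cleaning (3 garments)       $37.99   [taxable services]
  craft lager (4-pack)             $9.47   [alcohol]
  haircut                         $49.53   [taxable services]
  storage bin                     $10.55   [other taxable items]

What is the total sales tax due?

$10.32

LED flashlight $28.08: other taxable items → 8.5% → $2.3868
Crossword puzzle book $10.52: printed books → 0% → $0.00
Photo printing (20 prints) $14.31: taxable services → 5.75% → $0.822825
Paperback novel $16.63: printed books → 0% → $0.00
Cookbook $19.14: printed books → 0% → $0.00
Graphic novel $19.01: printed books → 0% → $0.00
Dry cleaning (3 garments) $37.99: taxable services → 5.75% → $2.184425
Craft lager (4-pack) $9.47: alcohol → 12.5% → $1.18375
Haircut $49.53: taxable services → 5.75% → $2.847975
Storage bin $10.55: other taxable items → 8.5% → $0.89675
Unrounded tax sum = $10.322525 → $10.32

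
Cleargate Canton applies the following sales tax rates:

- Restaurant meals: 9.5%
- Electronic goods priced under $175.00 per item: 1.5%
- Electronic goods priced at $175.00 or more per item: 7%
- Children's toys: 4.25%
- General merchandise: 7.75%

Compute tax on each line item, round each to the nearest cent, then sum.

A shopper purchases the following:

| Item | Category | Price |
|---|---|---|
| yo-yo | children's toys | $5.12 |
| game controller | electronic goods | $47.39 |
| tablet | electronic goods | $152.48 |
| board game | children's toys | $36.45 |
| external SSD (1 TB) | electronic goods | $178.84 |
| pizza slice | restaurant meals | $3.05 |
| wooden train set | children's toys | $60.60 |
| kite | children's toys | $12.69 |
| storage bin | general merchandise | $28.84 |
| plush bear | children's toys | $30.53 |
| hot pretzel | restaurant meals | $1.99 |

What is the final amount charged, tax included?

Yo-yo $5.12: children's toys → 4.25% → $0.22
Game controller $47.39: electronic goods, under $175.00 → 1.5% → $0.71
Tablet $152.48: electronic goods, under $175.00 → 1.5% → $2.29
Board game $36.45: children's toys → 4.25% → $1.55
External SSD (1 TB) $178.84: electronic goods, $175.00 or more → 7% → $12.52
Pizza slice $3.05: restaurant meals → 9.5% → $0.29
Wooden train set $60.60: children's toys → 4.25% → $2.58
Kite $12.69: children's toys → 4.25% → $0.54
Storage bin $28.84: general merchandise → 7.75% → $2.24
Plush bear $30.53: children's toys → 4.25% → $1.30
Hot pretzel $1.99: restaurant meals → 9.5% → $0.19
Subtotal = $557.98; tax = $24.43; total due = $582.41

$582.41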